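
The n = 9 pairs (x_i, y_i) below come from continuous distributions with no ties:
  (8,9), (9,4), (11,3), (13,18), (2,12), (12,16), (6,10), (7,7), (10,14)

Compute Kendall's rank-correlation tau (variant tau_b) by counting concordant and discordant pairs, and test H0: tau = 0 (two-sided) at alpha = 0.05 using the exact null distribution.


Step 1: Enumerate the 36 unordered pairs (i,j) with i<j and classify each by sign(x_j-x_i) * sign(y_j-y_i).
  (1,2):dx=+1,dy=-5->D; (1,3):dx=+3,dy=-6->D; (1,4):dx=+5,dy=+9->C; (1,5):dx=-6,dy=+3->D
  (1,6):dx=+4,dy=+7->C; (1,7):dx=-2,dy=+1->D; (1,8):dx=-1,dy=-2->C; (1,9):dx=+2,dy=+5->C
  (2,3):dx=+2,dy=-1->D; (2,4):dx=+4,dy=+14->C; (2,5):dx=-7,dy=+8->D; (2,6):dx=+3,dy=+12->C
  (2,7):dx=-3,dy=+6->D; (2,8):dx=-2,dy=+3->D; (2,9):dx=+1,dy=+10->C; (3,4):dx=+2,dy=+15->C
  (3,5):dx=-9,dy=+9->D; (3,6):dx=+1,dy=+13->C; (3,7):dx=-5,dy=+7->D; (3,8):dx=-4,dy=+4->D
  (3,9):dx=-1,dy=+11->D; (4,5):dx=-11,dy=-6->C; (4,6):dx=-1,dy=-2->C; (4,7):dx=-7,dy=-8->C
  (4,8):dx=-6,dy=-11->C; (4,9):dx=-3,dy=-4->C; (5,6):dx=+10,dy=+4->C; (5,7):dx=+4,dy=-2->D
  (5,8):dx=+5,dy=-5->D; (5,9):dx=+8,dy=+2->C; (6,7):dx=-6,dy=-6->C; (6,8):dx=-5,dy=-9->C
  (6,9):dx=-2,dy=-2->C; (7,8):dx=+1,dy=-3->D; (7,9):dx=+4,dy=+4->C; (8,9):dx=+3,dy=+7->C
Step 2: C = 21, D = 15, total pairs = 36.
Step 3: tau = (C - D)/(n(n-1)/2) = (21 - 15)/36 = 0.166667.
Step 4: Exact two-sided p-value (enumerate n! = 362880 permutations of y under H0): p = 0.612202.
Step 5: alpha = 0.05. fail to reject H0.

tau_b = 0.1667 (C=21, D=15), p = 0.612202, fail to reject H0.


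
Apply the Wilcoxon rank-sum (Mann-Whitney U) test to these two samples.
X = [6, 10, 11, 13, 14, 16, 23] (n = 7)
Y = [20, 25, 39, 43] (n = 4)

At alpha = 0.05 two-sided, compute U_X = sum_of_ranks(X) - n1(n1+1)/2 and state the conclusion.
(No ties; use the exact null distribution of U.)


Step 1: Combine and sort all 11 observations; assign midranks.
sorted (value, group): (6,X), (10,X), (11,X), (13,X), (14,X), (16,X), (20,Y), (23,X), (25,Y), (39,Y), (43,Y)
ranks: 6->1, 10->2, 11->3, 13->4, 14->5, 16->6, 20->7, 23->8, 25->9, 39->10, 43->11
Step 2: Rank sum for X: R1 = 1 + 2 + 3 + 4 + 5 + 6 + 8 = 29.
Step 3: U_X = R1 - n1(n1+1)/2 = 29 - 7*8/2 = 29 - 28 = 1.
       U_Y = n1*n2 - U_X = 28 - 1 = 27.
Step 4: No ties, so the exact null distribution of U (based on enumerating the C(11,7) = 330 equally likely rank assignments) gives the two-sided p-value.
Step 5: p-value = 0.012121; compare to alpha = 0.05. reject H0.

U_X = 1, p = 0.012121, reject H0 at alpha = 0.05.


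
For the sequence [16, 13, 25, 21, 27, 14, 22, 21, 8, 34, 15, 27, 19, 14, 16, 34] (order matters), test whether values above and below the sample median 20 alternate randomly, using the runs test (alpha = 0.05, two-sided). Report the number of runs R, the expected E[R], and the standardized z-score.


Step 1: Compute median = 20; label A = above, B = below.
Labels in order: BBAAABAABABABBBA  (n_A = 8, n_B = 8)
Step 2: Count runs R = 10.
Step 3: Under H0 (random ordering), E[R] = 2*n_A*n_B/(n_A+n_B) + 1 = 2*8*8/16 + 1 = 9.0000.
        Var[R] = 2*n_A*n_B*(2*n_A*n_B - n_A - n_B) / ((n_A+n_B)^2 * (n_A+n_B-1)) = 14336/3840 = 3.7333.
        SD[R] = 1.9322.
Step 4: Continuity-corrected z = (R - 0.5 - E[R]) / SD[R] = (10 - 0.5 - 9.0000) / 1.9322 = 0.2588.
Step 5: Two-sided p-value via normal approximation = 2*(1 - Phi(|z|)) = 0.795809.
Step 6: alpha = 0.05. fail to reject H0.

R = 10, z = 0.2588, p = 0.795809, fail to reject H0.


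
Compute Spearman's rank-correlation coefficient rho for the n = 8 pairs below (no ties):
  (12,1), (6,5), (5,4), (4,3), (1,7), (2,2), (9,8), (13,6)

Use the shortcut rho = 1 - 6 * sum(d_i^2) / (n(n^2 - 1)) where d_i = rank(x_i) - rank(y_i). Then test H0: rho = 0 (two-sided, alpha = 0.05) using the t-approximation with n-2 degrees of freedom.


Step 1: Rank x and y separately (midranks; no ties here).
rank(x): 12->7, 6->5, 5->4, 4->3, 1->1, 2->2, 9->6, 13->8
rank(y): 1->1, 5->5, 4->4, 3->3, 7->7, 2->2, 8->8, 6->6
Step 2: d_i = R_x(i) - R_y(i); compute d_i^2.
  (7-1)^2=36, (5-5)^2=0, (4-4)^2=0, (3-3)^2=0, (1-7)^2=36, (2-2)^2=0, (6-8)^2=4, (8-6)^2=4
sum(d^2) = 80.
Step 3: rho = 1 - 6*80 / (8*(8^2 - 1)) = 1 - 480/504 = 0.047619.
Step 4: Under H0, t = rho * sqrt((n-2)/(1-rho^2)) = 0.1168 ~ t(6).
Step 5: Two-sided p-value from the t-distribution with 6 df = 0.910849.
Step 6: alpha = 0.05. fail to reject H0.

rho = 0.0476, p = 0.910849, fail to reject H0 at alpha = 0.05.


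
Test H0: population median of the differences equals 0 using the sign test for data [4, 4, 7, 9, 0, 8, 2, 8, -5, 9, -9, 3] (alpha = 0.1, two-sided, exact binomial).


Step 1: Discard zero differences. Original n = 12; n_eff = number of nonzero differences = 11.
Nonzero differences (with sign): +4, +4, +7, +9, +8, +2, +8, -5, +9, -9, +3
Step 2: Count signs: positive = 9, negative = 2.
Step 3: Under H0: P(positive) = 0.5, so the number of positives S ~ Bin(11, 0.5).
Step 4: Two-sided exact p-value = sum of Bin(11,0.5) probabilities at or below the observed probability = 0.065430.
Step 5: alpha = 0.1. reject H0.

n_eff = 11, pos = 9, neg = 2, p = 0.065430, reject H0.


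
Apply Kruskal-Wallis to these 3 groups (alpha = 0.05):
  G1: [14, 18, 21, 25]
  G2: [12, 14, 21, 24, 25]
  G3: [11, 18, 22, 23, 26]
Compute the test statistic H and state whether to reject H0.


Step 1: Combine all N = 14 observations and assign midranks.
sorted (value, group, rank): (11,G3,1), (12,G2,2), (14,G1,3.5), (14,G2,3.5), (18,G1,5.5), (18,G3,5.5), (21,G1,7.5), (21,G2,7.5), (22,G3,9), (23,G3,10), (24,G2,11), (25,G1,12.5), (25,G2,12.5), (26,G3,14)
Step 2: Sum ranks within each group.
R_1 = 29 (n_1 = 4)
R_2 = 36.5 (n_2 = 5)
R_3 = 39.5 (n_3 = 5)
Step 3: H = 12/(N(N+1)) * sum(R_i^2/n_i) - 3(N+1)
     = 12/(14*15) * (29^2/4 + 36.5^2/5 + 39.5^2/5) - 3*15
     = 0.057143 * 788.75 - 45
     = 0.071429.
Step 4: Ties present; correction factor C = 1 - 24/(14^3 - 14) = 0.991209. Corrected H = 0.071429 / 0.991209 = 0.072062.
Step 5: Under H0, H ~ chi^2(2); p-value = 0.964610.
Step 6: alpha = 0.05. fail to reject H0.

H = 0.0721, df = 2, p = 0.964610, fail to reject H0.


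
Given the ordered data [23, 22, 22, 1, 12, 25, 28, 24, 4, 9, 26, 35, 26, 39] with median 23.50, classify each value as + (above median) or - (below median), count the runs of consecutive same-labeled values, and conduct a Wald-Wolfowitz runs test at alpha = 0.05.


Step 1: Compute median = 23.50; label A = above, B = below.
Labels in order: BBBBBAAABBAAAA  (n_A = 7, n_B = 7)
Step 2: Count runs R = 4.
Step 3: Under H0 (random ordering), E[R] = 2*n_A*n_B/(n_A+n_B) + 1 = 2*7*7/14 + 1 = 8.0000.
        Var[R] = 2*n_A*n_B*(2*n_A*n_B - n_A - n_B) / ((n_A+n_B)^2 * (n_A+n_B-1)) = 8232/2548 = 3.2308.
        SD[R] = 1.7974.
Step 4: Continuity-corrected z = (R + 0.5 - E[R]) / SD[R] = (4 + 0.5 - 8.0000) / 1.7974 = -1.9472.
Step 5: Two-sided p-value via normal approximation = 2*(1 - Phi(|z|)) = 0.051508.
Step 6: alpha = 0.05. fail to reject H0.

R = 4, z = -1.9472, p = 0.051508, fail to reject H0.


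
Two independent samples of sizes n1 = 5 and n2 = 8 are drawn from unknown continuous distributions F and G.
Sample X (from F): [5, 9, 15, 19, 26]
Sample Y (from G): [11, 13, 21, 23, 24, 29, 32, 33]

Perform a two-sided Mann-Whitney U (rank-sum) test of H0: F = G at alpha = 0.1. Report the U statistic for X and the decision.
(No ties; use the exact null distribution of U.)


Step 1: Combine and sort all 13 observations; assign midranks.
sorted (value, group): (5,X), (9,X), (11,Y), (13,Y), (15,X), (19,X), (21,Y), (23,Y), (24,Y), (26,X), (29,Y), (32,Y), (33,Y)
ranks: 5->1, 9->2, 11->3, 13->4, 15->5, 19->6, 21->7, 23->8, 24->9, 26->10, 29->11, 32->12, 33->13
Step 2: Rank sum for X: R1 = 1 + 2 + 5 + 6 + 10 = 24.
Step 3: U_X = R1 - n1(n1+1)/2 = 24 - 5*6/2 = 24 - 15 = 9.
       U_Y = n1*n2 - U_X = 40 - 9 = 31.
Step 4: No ties, so the exact null distribution of U (based on enumerating the C(13,5) = 1287 equally likely rank assignments) gives the two-sided p-value.
Step 5: p-value = 0.127428; compare to alpha = 0.1. fail to reject H0.

U_X = 9, p = 0.127428, fail to reject H0 at alpha = 0.1.


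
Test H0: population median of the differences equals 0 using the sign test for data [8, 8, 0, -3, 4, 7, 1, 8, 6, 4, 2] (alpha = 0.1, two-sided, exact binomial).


Step 1: Discard zero differences. Original n = 11; n_eff = number of nonzero differences = 10.
Nonzero differences (with sign): +8, +8, -3, +4, +7, +1, +8, +6, +4, +2
Step 2: Count signs: positive = 9, negative = 1.
Step 3: Under H0: P(positive) = 0.5, so the number of positives S ~ Bin(10, 0.5).
Step 4: Two-sided exact p-value = sum of Bin(10,0.5) probabilities at or below the observed probability = 0.021484.
Step 5: alpha = 0.1. reject H0.

n_eff = 10, pos = 9, neg = 1, p = 0.021484, reject H0.


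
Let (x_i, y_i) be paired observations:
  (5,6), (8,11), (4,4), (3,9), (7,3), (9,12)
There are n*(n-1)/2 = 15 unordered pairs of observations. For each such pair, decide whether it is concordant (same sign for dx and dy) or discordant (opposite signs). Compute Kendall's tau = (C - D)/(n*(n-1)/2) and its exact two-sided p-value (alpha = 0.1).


Step 1: Enumerate the 15 unordered pairs (i,j) with i<j and classify each by sign(x_j-x_i) * sign(y_j-y_i).
  (1,2):dx=+3,dy=+5->C; (1,3):dx=-1,dy=-2->C; (1,4):dx=-2,dy=+3->D; (1,5):dx=+2,dy=-3->D
  (1,6):dx=+4,dy=+6->C; (2,3):dx=-4,dy=-7->C; (2,4):dx=-5,dy=-2->C; (2,5):dx=-1,dy=-8->C
  (2,6):dx=+1,dy=+1->C; (3,4):dx=-1,dy=+5->D; (3,5):dx=+3,dy=-1->D; (3,6):dx=+5,dy=+8->C
  (4,5):dx=+4,dy=-6->D; (4,6):dx=+6,dy=+3->C; (5,6):dx=+2,dy=+9->C
Step 2: C = 10, D = 5, total pairs = 15.
Step 3: tau = (C - D)/(n(n-1)/2) = (10 - 5)/15 = 0.333333.
Step 4: Exact two-sided p-value (enumerate n! = 720 permutations of y under H0): p = 0.469444.
Step 5: alpha = 0.1. fail to reject H0.

tau_b = 0.3333 (C=10, D=5), p = 0.469444, fail to reject H0.


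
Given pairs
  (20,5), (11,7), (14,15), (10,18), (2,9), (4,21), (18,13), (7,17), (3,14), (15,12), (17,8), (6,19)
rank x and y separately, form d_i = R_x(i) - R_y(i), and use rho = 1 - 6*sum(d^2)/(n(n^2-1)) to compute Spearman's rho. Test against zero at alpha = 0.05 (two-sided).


Step 1: Rank x and y separately (midranks; no ties here).
rank(x): 20->12, 11->7, 14->8, 10->6, 2->1, 4->3, 18->11, 7->5, 3->2, 15->9, 17->10, 6->4
rank(y): 5->1, 7->2, 15->8, 18->10, 9->4, 21->12, 13->6, 17->9, 14->7, 12->5, 8->3, 19->11
Step 2: d_i = R_x(i) - R_y(i); compute d_i^2.
  (12-1)^2=121, (7-2)^2=25, (8-8)^2=0, (6-10)^2=16, (1-4)^2=9, (3-12)^2=81, (11-6)^2=25, (5-9)^2=16, (2-7)^2=25, (9-5)^2=16, (10-3)^2=49, (4-11)^2=49
sum(d^2) = 432.
Step 3: rho = 1 - 6*432 / (12*(12^2 - 1)) = 1 - 2592/1716 = -0.510490.
Step 4: Under H0, t = rho * sqrt((n-2)/(1-rho^2)) = -1.8774 ~ t(10).
Step 5: Two-sided p-value from the t-distribution with 10 df = 0.089914.
Step 6: alpha = 0.05. fail to reject H0.

rho = -0.5105, p = 0.089914, fail to reject H0 at alpha = 0.05.


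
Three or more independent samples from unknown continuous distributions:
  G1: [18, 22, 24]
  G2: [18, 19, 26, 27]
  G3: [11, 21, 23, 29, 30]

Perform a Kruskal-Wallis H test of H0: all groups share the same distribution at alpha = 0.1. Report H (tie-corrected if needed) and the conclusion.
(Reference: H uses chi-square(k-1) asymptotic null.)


Step 1: Combine all N = 12 observations and assign midranks.
sorted (value, group, rank): (11,G3,1), (18,G1,2.5), (18,G2,2.5), (19,G2,4), (21,G3,5), (22,G1,6), (23,G3,7), (24,G1,8), (26,G2,9), (27,G2,10), (29,G3,11), (30,G3,12)
Step 2: Sum ranks within each group.
R_1 = 16.5 (n_1 = 3)
R_2 = 25.5 (n_2 = 4)
R_3 = 36 (n_3 = 5)
Step 3: H = 12/(N(N+1)) * sum(R_i^2/n_i) - 3(N+1)
     = 12/(12*13) * (16.5^2/3 + 25.5^2/4 + 36^2/5) - 3*13
     = 0.076923 * 512.513 - 39
     = 0.424038.
Step 4: Ties present; correction factor C = 1 - 6/(12^3 - 12) = 0.996503. Corrected H = 0.424038 / 0.996503 = 0.425526.
Step 5: Under H0, H ~ chi^2(2); p-value = 0.808348.
Step 6: alpha = 0.1. fail to reject H0.

H = 0.4255, df = 2, p = 0.808348, fail to reject H0.


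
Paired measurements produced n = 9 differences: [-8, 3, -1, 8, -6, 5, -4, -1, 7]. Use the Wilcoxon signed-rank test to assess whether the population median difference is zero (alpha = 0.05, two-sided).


Step 1: Drop any zero differences (none here) and take |d_i|.
|d| = [8, 3, 1, 8, 6, 5, 4, 1, 7]
Step 2: Midrank |d_i| (ties get averaged ranks).
ranks: |8|->8.5, |3|->3, |1|->1.5, |8|->8.5, |6|->6, |5|->5, |4|->4, |1|->1.5, |7|->7
Step 3: Attach original signs; sum ranks with positive sign and with negative sign.
W+ = 3 + 8.5 + 5 + 7 = 23.5
W- = 8.5 + 1.5 + 6 + 4 + 1.5 = 21.5
(Check: W+ + W- = 45 should equal n(n+1)/2 = 45.)
Step 4: Test statistic W = min(W+, W-) = 21.5.
Step 5: Ties in |d|, so use the tie-corrected normal approximation.
        E[W] = n(n+1)/4 = 9*10/4 = 22.5.
        Tie groups: |d|=1 (t=2), |d|=8 (t=2); sum(t^3 - t) = 12.
        Var[W] = n(n+1)(2n+1)/24 - sum(t^3-t)/48 = 1710/24 - 12/48 = 71.
        z = (W - E[W]) / sqrt(Var[W]) = (21.5 - 22.5) / 8.4261 = -0.1187.
        Two-sided p = 2*Phi(z) = 0.905530.
Step 6: alpha = 0.05. fail to reject H0.

W+ = 23.5, W- = 21.5, W = min = 21.5, p = 0.905530, fail to reject H0.


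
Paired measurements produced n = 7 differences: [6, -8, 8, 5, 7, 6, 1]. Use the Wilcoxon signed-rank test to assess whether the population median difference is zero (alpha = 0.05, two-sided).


Step 1: Drop any zero differences (none here) and take |d_i|.
|d| = [6, 8, 8, 5, 7, 6, 1]
Step 2: Midrank |d_i| (ties get averaged ranks).
ranks: |6|->3.5, |8|->6.5, |8|->6.5, |5|->2, |7|->5, |6|->3.5, |1|->1
Step 3: Attach original signs; sum ranks with positive sign and with negative sign.
W+ = 3.5 + 6.5 + 2 + 5 + 3.5 + 1 = 21.5
W- = 6.5 = 6.5
(Check: W+ + W- = 28 should equal n(n+1)/2 = 28.)
Step 4: Test statistic W = min(W+, W-) = 6.5.
Step 5: Ties in |d|, so use the tie-corrected normal approximation.
        E[W] = n(n+1)/4 = 7*8/4 = 14.
        Tie groups: |d|=6 (t=2), |d|=8 (t=2); sum(t^3 - t) = 12.
        Var[W] = n(n+1)(2n+1)/24 - sum(t^3-t)/48 = 840/24 - 12/48 = 34.75.
        z = (W - E[W]) / sqrt(Var[W]) = (6.5 - 14) / 5.8949 = -1.2723.
        Two-sided p = 2*Phi(z) = 0.203272.
Step 6: alpha = 0.05. fail to reject H0.

W+ = 21.5, W- = 6.5, W = min = 6.5, p = 0.203272, fail to reject H0.


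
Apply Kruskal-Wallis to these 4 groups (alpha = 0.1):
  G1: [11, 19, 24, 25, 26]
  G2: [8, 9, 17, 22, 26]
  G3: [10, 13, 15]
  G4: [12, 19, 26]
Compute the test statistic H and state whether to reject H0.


Step 1: Combine all N = 16 observations and assign midranks.
sorted (value, group, rank): (8,G2,1), (9,G2,2), (10,G3,3), (11,G1,4), (12,G4,5), (13,G3,6), (15,G3,7), (17,G2,8), (19,G1,9.5), (19,G4,9.5), (22,G2,11), (24,G1,12), (25,G1,13), (26,G1,15), (26,G2,15), (26,G4,15)
Step 2: Sum ranks within each group.
R_1 = 53.5 (n_1 = 5)
R_2 = 37 (n_2 = 5)
R_3 = 16 (n_3 = 3)
R_4 = 29.5 (n_4 = 3)
Step 3: H = 12/(N(N+1)) * sum(R_i^2/n_i) - 3(N+1)
     = 12/(16*17) * (53.5^2/5 + 37^2/5 + 16^2/3 + 29.5^2/3) - 3*17
     = 0.044118 * 1221.67 - 51
     = 2.897059.
Step 4: Ties present; correction factor C = 1 - 30/(16^3 - 16) = 0.992647. Corrected H = 2.897059 / 0.992647 = 2.918519.
Step 5: Under H0, H ~ chi^2(3); p-value = 0.404359.
Step 6: alpha = 0.1. fail to reject H0.

H = 2.9185, df = 3, p = 0.404359, fail to reject H0.


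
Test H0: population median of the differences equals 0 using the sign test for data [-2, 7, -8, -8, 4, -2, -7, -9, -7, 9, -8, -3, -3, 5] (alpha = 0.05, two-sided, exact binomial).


Step 1: Discard zero differences. Original n = 14; n_eff = number of nonzero differences = 14.
Nonzero differences (with sign): -2, +7, -8, -8, +4, -2, -7, -9, -7, +9, -8, -3, -3, +5
Step 2: Count signs: positive = 4, negative = 10.
Step 3: Under H0: P(positive) = 0.5, so the number of positives S ~ Bin(14, 0.5).
Step 4: Two-sided exact p-value = sum of Bin(14,0.5) probabilities at or below the observed probability = 0.179565.
Step 5: alpha = 0.05. fail to reject H0.

n_eff = 14, pos = 4, neg = 10, p = 0.179565, fail to reject H0.


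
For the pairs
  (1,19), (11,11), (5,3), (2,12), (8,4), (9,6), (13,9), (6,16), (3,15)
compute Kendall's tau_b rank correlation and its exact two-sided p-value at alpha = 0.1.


Step 1: Enumerate the 36 unordered pairs (i,j) with i<j and classify each by sign(x_j-x_i) * sign(y_j-y_i).
  (1,2):dx=+10,dy=-8->D; (1,3):dx=+4,dy=-16->D; (1,4):dx=+1,dy=-7->D; (1,5):dx=+7,dy=-15->D
  (1,6):dx=+8,dy=-13->D; (1,7):dx=+12,dy=-10->D; (1,8):dx=+5,dy=-3->D; (1,9):dx=+2,dy=-4->D
  (2,3):dx=-6,dy=-8->C; (2,4):dx=-9,dy=+1->D; (2,5):dx=-3,dy=-7->C; (2,6):dx=-2,dy=-5->C
  (2,7):dx=+2,dy=-2->D; (2,8):dx=-5,dy=+5->D; (2,9):dx=-8,dy=+4->D; (3,4):dx=-3,dy=+9->D
  (3,5):dx=+3,dy=+1->C; (3,6):dx=+4,dy=+3->C; (3,7):dx=+8,dy=+6->C; (3,8):dx=+1,dy=+13->C
  (3,9):dx=-2,dy=+12->D; (4,5):dx=+6,dy=-8->D; (4,6):dx=+7,dy=-6->D; (4,7):dx=+11,dy=-3->D
  (4,8):dx=+4,dy=+4->C; (4,9):dx=+1,dy=+3->C; (5,6):dx=+1,dy=+2->C; (5,7):dx=+5,dy=+5->C
  (5,8):dx=-2,dy=+12->D; (5,9):dx=-5,dy=+11->D; (6,7):dx=+4,dy=+3->C; (6,8):dx=-3,dy=+10->D
  (6,9):dx=-6,dy=+9->D; (7,8):dx=-7,dy=+7->D; (7,9):dx=-10,dy=+6->D; (8,9):dx=-3,dy=-1->C
Step 2: C = 13, D = 23, total pairs = 36.
Step 3: tau = (C - D)/(n(n-1)/2) = (13 - 23)/36 = -0.277778.
Step 4: Exact two-sided p-value (enumerate n! = 362880 permutations of y under H0): p = 0.358488.
Step 5: alpha = 0.1. fail to reject H0.

tau_b = -0.2778 (C=13, D=23), p = 0.358488, fail to reject H0.


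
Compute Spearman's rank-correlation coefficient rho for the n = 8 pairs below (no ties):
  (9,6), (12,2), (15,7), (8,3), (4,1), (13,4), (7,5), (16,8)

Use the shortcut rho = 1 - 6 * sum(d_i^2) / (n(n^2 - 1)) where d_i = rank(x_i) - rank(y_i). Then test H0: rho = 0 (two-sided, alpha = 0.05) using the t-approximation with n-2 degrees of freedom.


Step 1: Rank x and y separately (midranks; no ties here).
rank(x): 9->4, 12->5, 15->7, 8->3, 4->1, 13->6, 7->2, 16->8
rank(y): 6->6, 2->2, 7->7, 3->3, 1->1, 4->4, 5->5, 8->8
Step 2: d_i = R_x(i) - R_y(i); compute d_i^2.
  (4-6)^2=4, (5-2)^2=9, (7-7)^2=0, (3-3)^2=0, (1-1)^2=0, (6-4)^2=4, (2-5)^2=9, (8-8)^2=0
sum(d^2) = 26.
Step 3: rho = 1 - 6*26 / (8*(8^2 - 1)) = 1 - 156/504 = 0.690476.
Step 4: Under H0, t = rho * sqrt((n-2)/(1-rho^2)) = 2.3382 ~ t(6).
Step 5: Two-sided p-value from the t-distribution with 6 df = 0.057990.
Step 6: alpha = 0.05. fail to reject H0.

rho = 0.6905, p = 0.057990, fail to reject H0 at alpha = 0.05.


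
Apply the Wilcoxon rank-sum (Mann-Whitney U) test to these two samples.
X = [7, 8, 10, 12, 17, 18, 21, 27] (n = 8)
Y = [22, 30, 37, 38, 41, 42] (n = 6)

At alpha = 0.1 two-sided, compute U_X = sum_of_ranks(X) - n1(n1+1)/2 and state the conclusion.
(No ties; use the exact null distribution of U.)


Step 1: Combine and sort all 14 observations; assign midranks.
sorted (value, group): (7,X), (8,X), (10,X), (12,X), (17,X), (18,X), (21,X), (22,Y), (27,X), (30,Y), (37,Y), (38,Y), (41,Y), (42,Y)
ranks: 7->1, 8->2, 10->3, 12->4, 17->5, 18->6, 21->7, 22->8, 27->9, 30->10, 37->11, 38->12, 41->13, 42->14
Step 2: Rank sum for X: R1 = 1 + 2 + 3 + 4 + 5 + 6 + 7 + 9 = 37.
Step 3: U_X = R1 - n1(n1+1)/2 = 37 - 8*9/2 = 37 - 36 = 1.
       U_Y = n1*n2 - U_X = 48 - 1 = 47.
Step 4: No ties, so the exact null distribution of U (based on enumerating the C(14,8) = 3003 equally likely rank assignments) gives the two-sided p-value.
Step 5: p-value = 0.001332; compare to alpha = 0.1. reject H0.

U_X = 1, p = 0.001332, reject H0 at alpha = 0.1.


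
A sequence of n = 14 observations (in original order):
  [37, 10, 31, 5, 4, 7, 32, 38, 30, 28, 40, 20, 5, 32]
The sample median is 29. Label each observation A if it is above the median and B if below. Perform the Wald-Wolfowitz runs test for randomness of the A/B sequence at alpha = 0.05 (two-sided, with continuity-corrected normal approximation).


Step 1: Compute median = 29; label A = above, B = below.
Labels in order: ABABBBAAABABBA  (n_A = 7, n_B = 7)
Step 2: Count runs R = 9.
Step 3: Under H0 (random ordering), E[R] = 2*n_A*n_B/(n_A+n_B) + 1 = 2*7*7/14 + 1 = 8.0000.
        Var[R] = 2*n_A*n_B*(2*n_A*n_B - n_A - n_B) / ((n_A+n_B)^2 * (n_A+n_B-1)) = 8232/2548 = 3.2308.
        SD[R] = 1.7974.
Step 4: Continuity-corrected z = (R - 0.5 - E[R]) / SD[R] = (9 - 0.5 - 8.0000) / 1.7974 = 0.2782.
Step 5: Two-sided p-value via normal approximation = 2*(1 - Phi(|z|)) = 0.780879.
Step 6: alpha = 0.05. fail to reject H0.

R = 9, z = 0.2782, p = 0.780879, fail to reject H0.


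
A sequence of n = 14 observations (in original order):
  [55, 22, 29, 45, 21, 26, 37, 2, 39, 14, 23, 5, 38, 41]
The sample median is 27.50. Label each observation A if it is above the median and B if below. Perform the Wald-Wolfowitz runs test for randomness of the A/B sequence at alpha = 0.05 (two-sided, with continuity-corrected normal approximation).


Step 1: Compute median = 27.50; label A = above, B = below.
Labels in order: ABAABBABABBBAA  (n_A = 7, n_B = 7)
Step 2: Count runs R = 9.
Step 3: Under H0 (random ordering), E[R] = 2*n_A*n_B/(n_A+n_B) + 1 = 2*7*7/14 + 1 = 8.0000.
        Var[R] = 2*n_A*n_B*(2*n_A*n_B - n_A - n_B) / ((n_A+n_B)^2 * (n_A+n_B-1)) = 8232/2548 = 3.2308.
        SD[R] = 1.7974.
Step 4: Continuity-corrected z = (R - 0.5 - E[R]) / SD[R] = (9 - 0.5 - 8.0000) / 1.7974 = 0.2782.
Step 5: Two-sided p-value via normal approximation = 2*(1 - Phi(|z|)) = 0.780879.
Step 6: alpha = 0.05. fail to reject H0.

R = 9, z = 0.2782, p = 0.780879, fail to reject H0.


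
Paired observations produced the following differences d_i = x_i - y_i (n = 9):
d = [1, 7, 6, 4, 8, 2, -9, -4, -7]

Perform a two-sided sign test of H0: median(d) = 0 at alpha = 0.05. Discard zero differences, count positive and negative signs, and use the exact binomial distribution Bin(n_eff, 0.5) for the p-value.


Step 1: Discard zero differences. Original n = 9; n_eff = number of nonzero differences = 9.
Nonzero differences (with sign): +1, +7, +6, +4, +8, +2, -9, -4, -7
Step 2: Count signs: positive = 6, negative = 3.
Step 3: Under H0: P(positive) = 0.5, so the number of positives S ~ Bin(9, 0.5).
Step 4: Two-sided exact p-value = sum of Bin(9,0.5) probabilities at or below the observed probability = 0.507812.
Step 5: alpha = 0.05. fail to reject H0.

n_eff = 9, pos = 6, neg = 3, p = 0.507812, fail to reject H0.


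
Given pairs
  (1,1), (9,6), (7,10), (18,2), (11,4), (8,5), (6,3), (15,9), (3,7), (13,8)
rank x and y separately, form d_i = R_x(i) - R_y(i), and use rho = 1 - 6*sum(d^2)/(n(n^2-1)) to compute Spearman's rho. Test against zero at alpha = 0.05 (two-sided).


Step 1: Rank x and y separately (midranks; no ties here).
rank(x): 1->1, 9->6, 7->4, 18->10, 11->7, 8->5, 6->3, 15->9, 3->2, 13->8
rank(y): 1->1, 6->6, 10->10, 2->2, 4->4, 5->5, 3->3, 9->9, 7->7, 8->8
Step 2: d_i = R_x(i) - R_y(i); compute d_i^2.
  (1-1)^2=0, (6-6)^2=0, (4-10)^2=36, (10-2)^2=64, (7-4)^2=9, (5-5)^2=0, (3-3)^2=0, (9-9)^2=0, (2-7)^2=25, (8-8)^2=0
sum(d^2) = 134.
Step 3: rho = 1 - 6*134 / (10*(10^2 - 1)) = 1 - 804/990 = 0.187879.
Step 4: Under H0, t = rho * sqrt((n-2)/(1-rho^2)) = 0.5410 ~ t(8).
Step 5: Two-sided p-value from the t-distribution with 8 df = 0.603218.
Step 6: alpha = 0.05. fail to reject H0.

rho = 0.1879, p = 0.603218, fail to reject H0 at alpha = 0.05.


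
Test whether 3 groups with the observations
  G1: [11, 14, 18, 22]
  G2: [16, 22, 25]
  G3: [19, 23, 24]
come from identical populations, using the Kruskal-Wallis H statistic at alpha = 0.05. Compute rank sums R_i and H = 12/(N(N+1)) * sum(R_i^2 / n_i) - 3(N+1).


Step 1: Combine all N = 10 observations and assign midranks.
sorted (value, group, rank): (11,G1,1), (14,G1,2), (16,G2,3), (18,G1,4), (19,G3,5), (22,G1,6.5), (22,G2,6.5), (23,G3,8), (24,G3,9), (25,G2,10)
Step 2: Sum ranks within each group.
R_1 = 13.5 (n_1 = 4)
R_2 = 19.5 (n_2 = 3)
R_3 = 22 (n_3 = 3)
Step 3: H = 12/(N(N+1)) * sum(R_i^2/n_i) - 3(N+1)
     = 12/(10*11) * (13.5^2/4 + 19.5^2/3 + 22^2/3) - 3*11
     = 0.109091 * 333.646 - 33
     = 3.397727.
Step 4: Ties present; correction factor C = 1 - 6/(10^3 - 10) = 0.993939. Corrected H = 3.397727 / 0.993939 = 3.418445.
Step 5: Under H0, H ~ chi^2(2); p-value = 0.181006.
Step 6: alpha = 0.05. fail to reject H0.

H = 3.4184, df = 2, p = 0.181006, fail to reject H0.


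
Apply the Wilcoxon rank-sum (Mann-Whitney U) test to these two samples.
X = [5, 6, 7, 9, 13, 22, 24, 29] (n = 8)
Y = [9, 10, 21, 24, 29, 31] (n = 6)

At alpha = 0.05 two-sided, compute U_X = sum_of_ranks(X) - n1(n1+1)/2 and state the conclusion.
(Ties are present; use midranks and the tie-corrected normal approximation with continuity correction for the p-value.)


Step 1: Combine and sort all 14 observations; assign midranks.
sorted (value, group): (5,X), (6,X), (7,X), (9,X), (9,Y), (10,Y), (13,X), (21,Y), (22,X), (24,X), (24,Y), (29,X), (29,Y), (31,Y)
ranks: 5->1, 6->2, 7->3, 9->4.5, 9->4.5, 10->6, 13->7, 21->8, 22->9, 24->10.5, 24->10.5, 29->12.5, 29->12.5, 31->14
Step 2: Rank sum for X: R1 = 1 + 2 + 3 + 4.5 + 7 + 9 + 10.5 + 12.5 = 49.5.
Step 3: U_X = R1 - n1(n1+1)/2 = 49.5 - 8*9/2 = 49.5 - 36 = 13.5.
       U_Y = n1*n2 - U_X = 48 - 13.5 = 34.5.
Step 4: Ties are present, so use the tie-corrected normal approximation (with continuity correction) for the p-value.
Step 5: p-value = 0.195227; compare to alpha = 0.05. fail to reject H0.

U_X = 13.5, p = 0.195227, fail to reject H0 at alpha = 0.05.


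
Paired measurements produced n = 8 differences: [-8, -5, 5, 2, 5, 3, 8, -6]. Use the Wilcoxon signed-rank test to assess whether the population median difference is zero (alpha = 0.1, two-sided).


Step 1: Drop any zero differences (none here) and take |d_i|.
|d| = [8, 5, 5, 2, 5, 3, 8, 6]
Step 2: Midrank |d_i| (ties get averaged ranks).
ranks: |8|->7.5, |5|->4, |5|->4, |2|->1, |5|->4, |3|->2, |8|->7.5, |6|->6
Step 3: Attach original signs; sum ranks with positive sign and with negative sign.
W+ = 4 + 1 + 4 + 2 + 7.5 = 18.5
W- = 7.5 + 4 + 6 = 17.5
(Check: W+ + W- = 36 should equal n(n+1)/2 = 36.)
Step 4: Test statistic W = min(W+, W-) = 17.5.
Step 5: Ties in |d|, so use the tie-corrected normal approximation.
        E[W] = n(n+1)/4 = 8*9/4 = 18.
        Tie groups: |d|=5 (t=3), |d|=8 (t=2); sum(t^3 - t) = 30.
        Var[W] = n(n+1)(2n+1)/24 - sum(t^3-t)/48 = 1224/24 - 30/48 = 50.375.
        z = (W - E[W]) / sqrt(Var[W]) = (17.5 - 18) / 7.0975 = -0.0704.
        Two-sided p = 2*Phi(z) = 0.943838.
Step 6: alpha = 0.1. fail to reject H0.

W+ = 18.5, W- = 17.5, W = min = 17.5, p = 0.943838, fail to reject H0.


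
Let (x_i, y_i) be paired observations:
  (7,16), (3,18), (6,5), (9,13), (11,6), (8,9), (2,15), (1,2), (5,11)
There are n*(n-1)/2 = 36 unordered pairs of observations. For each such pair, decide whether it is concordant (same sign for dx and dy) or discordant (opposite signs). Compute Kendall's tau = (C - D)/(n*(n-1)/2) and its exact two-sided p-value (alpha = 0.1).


Step 1: Enumerate the 36 unordered pairs (i,j) with i<j and classify each by sign(x_j-x_i) * sign(y_j-y_i).
  (1,2):dx=-4,dy=+2->D; (1,3):dx=-1,dy=-11->C; (1,4):dx=+2,dy=-3->D; (1,5):dx=+4,dy=-10->D
  (1,6):dx=+1,dy=-7->D; (1,7):dx=-5,dy=-1->C; (1,8):dx=-6,dy=-14->C; (1,9):dx=-2,dy=-5->C
  (2,3):dx=+3,dy=-13->D; (2,4):dx=+6,dy=-5->D; (2,5):dx=+8,dy=-12->D; (2,6):dx=+5,dy=-9->D
  (2,7):dx=-1,dy=-3->C; (2,8):dx=-2,dy=-16->C; (2,9):dx=+2,dy=-7->D; (3,4):dx=+3,dy=+8->C
  (3,5):dx=+5,dy=+1->C; (3,6):dx=+2,dy=+4->C; (3,7):dx=-4,dy=+10->D; (3,8):dx=-5,dy=-3->C
  (3,9):dx=-1,dy=+6->D; (4,5):dx=+2,dy=-7->D; (4,6):dx=-1,dy=-4->C; (4,7):dx=-7,dy=+2->D
  (4,8):dx=-8,dy=-11->C; (4,9):dx=-4,dy=-2->C; (5,6):dx=-3,dy=+3->D; (5,7):dx=-9,dy=+9->D
  (5,8):dx=-10,dy=-4->C; (5,9):dx=-6,dy=+5->D; (6,7):dx=-6,dy=+6->D; (6,8):dx=-7,dy=-7->C
  (6,9):dx=-3,dy=+2->D; (7,8):dx=-1,dy=-13->C; (7,9):dx=+3,dy=-4->D; (8,9):dx=+4,dy=+9->C
Step 2: C = 17, D = 19, total pairs = 36.
Step 3: tau = (C - D)/(n(n-1)/2) = (17 - 19)/36 = -0.055556.
Step 4: Exact two-sided p-value (enumerate n! = 362880 permutations of y under H0): p = 0.919455.
Step 5: alpha = 0.1. fail to reject H0.

tau_b = -0.0556 (C=17, D=19), p = 0.919455, fail to reject H0.


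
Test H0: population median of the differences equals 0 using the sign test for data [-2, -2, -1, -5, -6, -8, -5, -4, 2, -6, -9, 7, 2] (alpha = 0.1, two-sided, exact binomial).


Step 1: Discard zero differences. Original n = 13; n_eff = number of nonzero differences = 13.
Nonzero differences (with sign): -2, -2, -1, -5, -6, -8, -5, -4, +2, -6, -9, +7, +2
Step 2: Count signs: positive = 3, negative = 10.
Step 3: Under H0: P(positive) = 0.5, so the number of positives S ~ Bin(13, 0.5).
Step 4: Two-sided exact p-value = sum of Bin(13,0.5) probabilities at or below the observed probability = 0.092285.
Step 5: alpha = 0.1. reject H0.

n_eff = 13, pos = 3, neg = 10, p = 0.092285, reject H0.


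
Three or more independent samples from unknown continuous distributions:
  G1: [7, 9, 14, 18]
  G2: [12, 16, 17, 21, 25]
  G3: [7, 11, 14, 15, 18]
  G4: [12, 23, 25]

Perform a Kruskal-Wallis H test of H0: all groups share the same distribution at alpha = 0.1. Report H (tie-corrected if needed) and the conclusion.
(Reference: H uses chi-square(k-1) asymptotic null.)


Step 1: Combine all N = 17 observations and assign midranks.
sorted (value, group, rank): (7,G1,1.5), (7,G3,1.5), (9,G1,3), (11,G3,4), (12,G2,5.5), (12,G4,5.5), (14,G1,7.5), (14,G3,7.5), (15,G3,9), (16,G2,10), (17,G2,11), (18,G1,12.5), (18,G3,12.5), (21,G2,14), (23,G4,15), (25,G2,16.5), (25,G4,16.5)
Step 2: Sum ranks within each group.
R_1 = 24.5 (n_1 = 4)
R_2 = 57 (n_2 = 5)
R_3 = 34.5 (n_3 = 5)
R_4 = 37 (n_4 = 3)
Step 3: H = 12/(N(N+1)) * sum(R_i^2/n_i) - 3(N+1)
     = 12/(17*18) * (24.5^2/4 + 57^2/5 + 34.5^2/5 + 37^2/3) - 3*18
     = 0.039216 * 1494.25 - 54
     = 4.597876.
Step 4: Ties present; correction factor C = 1 - 30/(17^3 - 17) = 0.993873. Corrected H = 4.597876 / 0.993873 = 4.626223.
Step 5: Under H0, H ~ chi^2(3); p-value = 0.201304.
Step 6: alpha = 0.1. fail to reject H0.

H = 4.6262, df = 3, p = 0.201304, fail to reject H0.


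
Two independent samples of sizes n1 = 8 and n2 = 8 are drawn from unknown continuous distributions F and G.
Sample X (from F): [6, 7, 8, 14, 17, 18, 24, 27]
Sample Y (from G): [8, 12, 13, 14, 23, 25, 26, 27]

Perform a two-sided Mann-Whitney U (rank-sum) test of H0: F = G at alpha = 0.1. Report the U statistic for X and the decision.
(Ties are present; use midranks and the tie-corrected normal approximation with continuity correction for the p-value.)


Step 1: Combine and sort all 16 observations; assign midranks.
sorted (value, group): (6,X), (7,X), (8,X), (8,Y), (12,Y), (13,Y), (14,X), (14,Y), (17,X), (18,X), (23,Y), (24,X), (25,Y), (26,Y), (27,X), (27,Y)
ranks: 6->1, 7->2, 8->3.5, 8->3.5, 12->5, 13->6, 14->7.5, 14->7.5, 17->9, 18->10, 23->11, 24->12, 25->13, 26->14, 27->15.5, 27->15.5
Step 2: Rank sum for X: R1 = 1 + 2 + 3.5 + 7.5 + 9 + 10 + 12 + 15.5 = 60.5.
Step 3: U_X = R1 - n1(n1+1)/2 = 60.5 - 8*9/2 = 60.5 - 36 = 24.5.
       U_Y = n1*n2 - U_X = 64 - 24.5 = 39.5.
Step 4: Ties are present, so use the tie-corrected normal approximation (with continuity correction) for the p-value.
Step 5: p-value = 0.461260; compare to alpha = 0.1. fail to reject H0.

U_X = 24.5, p = 0.461260, fail to reject H0 at alpha = 0.1.


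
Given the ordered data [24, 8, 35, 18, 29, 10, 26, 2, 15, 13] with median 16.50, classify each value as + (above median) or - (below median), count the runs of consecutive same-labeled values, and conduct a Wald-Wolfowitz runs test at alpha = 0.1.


Step 1: Compute median = 16.50; label A = above, B = below.
Labels in order: ABAAABABBB  (n_A = 5, n_B = 5)
Step 2: Count runs R = 6.
Step 3: Under H0 (random ordering), E[R] = 2*n_A*n_B/(n_A+n_B) + 1 = 2*5*5/10 + 1 = 6.0000.
        Var[R] = 2*n_A*n_B*(2*n_A*n_B - n_A - n_B) / ((n_A+n_B)^2 * (n_A+n_B-1)) = 2000/900 = 2.2222.
        SD[R] = 1.4907.
Step 4: R = E[R], so z = 0 with no continuity correction.
Step 5: Two-sided p-value via normal approximation = 2*(1 - Phi(|z|)) = 1.000000.
Step 6: alpha = 0.1. fail to reject H0.

R = 6, z = 0.0000, p = 1.000000, fail to reject H0.


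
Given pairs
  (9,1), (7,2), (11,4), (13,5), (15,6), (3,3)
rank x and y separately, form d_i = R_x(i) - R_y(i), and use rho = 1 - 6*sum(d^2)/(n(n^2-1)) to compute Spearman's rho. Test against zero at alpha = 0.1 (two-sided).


Step 1: Rank x and y separately (midranks; no ties here).
rank(x): 9->3, 7->2, 11->4, 13->5, 15->6, 3->1
rank(y): 1->1, 2->2, 4->4, 5->5, 6->6, 3->3
Step 2: d_i = R_x(i) - R_y(i); compute d_i^2.
  (3-1)^2=4, (2-2)^2=0, (4-4)^2=0, (5-5)^2=0, (6-6)^2=0, (1-3)^2=4
sum(d^2) = 8.
Step 3: rho = 1 - 6*8 / (6*(6^2 - 1)) = 1 - 48/210 = 0.771429.
Step 4: Under H0, t = rho * sqrt((n-2)/(1-rho^2)) = 2.4247 ~ t(4).
Step 5: Two-sided p-value from the t-distribution with 4 df = 0.072397.
Step 6: alpha = 0.1. reject H0.

rho = 0.7714, p = 0.072397, reject H0 at alpha = 0.1.


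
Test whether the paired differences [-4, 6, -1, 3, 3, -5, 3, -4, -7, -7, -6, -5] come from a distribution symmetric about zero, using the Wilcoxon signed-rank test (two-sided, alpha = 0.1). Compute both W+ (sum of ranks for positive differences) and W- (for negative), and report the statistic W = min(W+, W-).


Step 1: Drop any zero differences (none here) and take |d_i|.
|d| = [4, 6, 1, 3, 3, 5, 3, 4, 7, 7, 6, 5]
Step 2: Midrank |d_i| (ties get averaged ranks).
ranks: |4|->5.5, |6|->9.5, |1|->1, |3|->3, |3|->3, |5|->7.5, |3|->3, |4|->5.5, |7|->11.5, |7|->11.5, |6|->9.5, |5|->7.5
Step 3: Attach original signs; sum ranks with positive sign and with negative sign.
W+ = 9.5 + 3 + 3 + 3 = 18.5
W- = 5.5 + 1 + 7.5 + 5.5 + 11.5 + 11.5 + 9.5 + 7.5 = 59.5
(Check: W+ + W- = 78 should equal n(n+1)/2 = 78.)
Step 4: Test statistic W = min(W+, W-) = 18.5.
Step 5: Ties in |d|, so use the tie-corrected normal approximation.
        E[W] = n(n+1)/4 = 12*13/4 = 39.
        Tie groups: |d|=3 (t=3), |d|=4 (t=2), |d|=5 (t=2), |d|=6 (t=2), |d|=7 (t=2); sum(t^3 - t) = 48.
        Var[W] = n(n+1)(2n+1)/24 - sum(t^3-t)/48 = 3900/24 - 48/48 = 161.5.
        z = (W - E[W]) / sqrt(Var[W]) = (18.5 - 39) / 12.7083 = -1.6131.
        Two-sided p = 2*Phi(z) = 0.106718.
Step 6: alpha = 0.1. fail to reject H0.

W+ = 18.5, W- = 59.5, W = min = 18.5, p = 0.106718, fail to reject H0.


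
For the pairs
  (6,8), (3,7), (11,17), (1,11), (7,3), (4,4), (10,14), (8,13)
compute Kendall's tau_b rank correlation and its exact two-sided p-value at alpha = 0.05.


Step 1: Enumerate the 28 unordered pairs (i,j) with i<j and classify each by sign(x_j-x_i) * sign(y_j-y_i).
  (1,2):dx=-3,dy=-1->C; (1,3):dx=+5,dy=+9->C; (1,4):dx=-5,dy=+3->D; (1,5):dx=+1,dy=-5->D
  (1,6):dx=-2,dy=-4->C; (1,7):dx=+4,dy=+6->C; (1,8):dx=+2,dy=+5->C; (2,3):dx=+8,dy=+10->C
  (2,4):dx=-2,dy=+4->D; (2,5):dx=+4,dy=-4->D; (2,6):dx=+1,dy=-3->D; (2,7):dx=+7,dy=+7->C
  (2,8):dx=+5,dy=+6->C; (3,4):dx=-10,dy=-6->C; (3,5):dx=-4,dy=-14->C; (3,6):dx=-7,dy=-13->C
  (3,7):dx=-1,dy=-3->C; (3,8):dx=-3,dy=-4->C; (4,5):dx=+6,dy=-8->D; (4,6):dx=+3,dy=-7->D
  (4,7):dx=+9,dy=+3->C; (4,8):dx=+7,dy=+2->C; (5,6):dx=-3,dy=+1->D; (5,7):dx=+3,dy=+11->C
  (5,8):dx=+1,dy=+10->C; (6,7):dx=+6,dy=+10->C; (6,8):dx=+4,dy=+9->C; (7,8):dx=-2,dy=-1->C
Step 2: C = 20, D = 8, total pairs = 28.
Step 3: tau = (C - D)/(n(n-1)/2) = (20 - 8)/28 = 0.428571.
Step 4: Exact two-sided p-value (enumerate n! = 40320 permutations of y under H0): p = 0.178869.
Step 5: alpha = 0.05. fail to reject H0.

tau_b = 0.4286 (C=20, D=8), p = 0.178869, fail to reject H0.


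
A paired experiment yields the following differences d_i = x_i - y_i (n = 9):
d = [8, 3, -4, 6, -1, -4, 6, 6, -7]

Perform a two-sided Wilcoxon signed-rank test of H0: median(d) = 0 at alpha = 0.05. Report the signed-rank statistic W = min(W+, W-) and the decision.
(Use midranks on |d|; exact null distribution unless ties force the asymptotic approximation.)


Step 1: Drop any zero differences (none here) and take |d_i|.
|d| = [8, 3, 4, 6, 1, 4, 6, 6, 7]
Step 2: Midrank |d_i| (ties get averaged ranks).
ranks: |8|->9, |3|->2, |4|->3.5, |6|->6, |1|->1, |4|->3.5, |6|->6, |6|->6, |7|->8
Step 3: Attach original signs; sum ranks with positive sign and with negative sign.
W+ = 9 + 2 + 6 + 6 + 6 = 29
W- = 3.5 + 1 + 3.5 + 8 = 16
(Check: W+ + W- = 45 should equal n(n+1)/2 = 45.)
Step 4: Test statistic W = min(W+, W-) = 16.
Step 5: Ties in |d|, so use the tie-corrected normal approximation.
        E[W] = n(n+1)/4 = 9*10/4 = 22.5.
        Tie groups: |d|=4 (t=2), |d|=6 (t=3); sum(t^3 - t) = 30.
        Var[W] = n(n+1)(2n+1)/24 - sum(t^3-t)/48 = 1710/24 - 30/48 = 70.625.
        z = (W - E[W]) / sqrt(Var[W]) = (16 - 22.5) / 8.4039 = -0.7735.
        Two-sided p = 2*Phi(z) = 0.439254.
Step 6: alpha = 0.05. fail to reject H0.

W+ = 29, W- = 16, W = min = 16, p = 0.439254, fail to reject H0.


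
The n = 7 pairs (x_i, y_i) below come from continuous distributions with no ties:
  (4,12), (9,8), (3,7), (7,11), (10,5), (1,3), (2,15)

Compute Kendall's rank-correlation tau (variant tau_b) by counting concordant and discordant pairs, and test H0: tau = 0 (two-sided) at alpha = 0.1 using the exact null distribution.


Step 1: Enumerate the 21 unordered pairs (i,j) with i<j and classify each by sign(x_j-x_i) * sign(y_j-y_i).
  (1,2):dx=+5,dy=-4->D; (1,3):dx=-1,dy=-5->C; (1,4):dx=+3,dy=-1->D; (1,5):dx=+6,dy=-7->D
  (1,6):dx=-3,dy=-9->C; (1,7):dx=-2,dy=+3->D; (2,3):dx=-6,dy=-1->C; (2,4):dx=-2,dy=+3->D
  (2,5):dx=+1,dy=-3->D; (2,6):dx=-8,dy=-5->C; (2,7):dx=-7,dy=+7->D; (3,4):dx=+4,dy=+4->C
  (3,5):dx=+7,dy=-2->D; (3,6):dx=-2,dy=-4->C; (3,7):dx=-1,dy=+8->D; (4,5):dx=+3,dy=-6->D
  (4,6):dx=-6,dy=-8->C; (4,7):dx=-5,dy=+4->D; (5,6):dx=-9,dy=-2->C; (5,7):dx=-8,dy=+10->D
  (6,7):dx=+1,dy=+12->C
Step 2: C = 9, D = 12, total pairs = 21.
Step 3: tau = (C - D)/(n(n-1)/2) = (9 - 12)/21 = -0.142857.
Step 4: Exact two-sided p-value (enumerate n! = 5040 permutations of y under H0): p = 0.772619.
Step 5: alpha = 0.1. fail to reject H0.

tau_b = -0.1429 (C=9, D=12), p = 0.772619, fail to reject H0.


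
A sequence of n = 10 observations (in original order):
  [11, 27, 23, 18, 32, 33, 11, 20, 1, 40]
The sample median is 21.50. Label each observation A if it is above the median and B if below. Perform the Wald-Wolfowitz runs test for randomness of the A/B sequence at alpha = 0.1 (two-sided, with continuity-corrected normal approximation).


Step 1: Compute median = 21.50; label A = above, B = below.
Labels in order: BAABAABBBA  (n_A = 5, n_B = 5)
Step 2: Count runs R = 6.
Step 3: Under H0 (random ordering), E[R] = 2*n_A*n_B/(n_A+n_B) + 1 = 2*5*5/10 + 1 = 6.0000.
        Var[R] = 2*n_A*n_B*(2*n_A*n_B - n_A - n_B) / ((n_A+n_B)^2 * (n_A+n_B-1)) = 2000/900 = 2.2222.
        SD[R] = 1.4907.
Step 4: R = E[R], so z = 0 with no continuity correction.
Step 5: Two-sided p-value via normal approximation = 2*(1 - Phi(|z|)) = 1.000000.
Step 6: alpha = 0.1. fail to reject H0.

R = 6, z = 0.0000, p = 1.000000, fail to reject H0.


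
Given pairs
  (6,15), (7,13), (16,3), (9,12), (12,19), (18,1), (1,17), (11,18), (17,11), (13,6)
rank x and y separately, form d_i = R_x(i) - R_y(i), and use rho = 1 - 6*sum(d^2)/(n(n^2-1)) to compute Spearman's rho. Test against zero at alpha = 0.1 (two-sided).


Step 1: Rank x and y separately (midranks; no ties here).
rank(x): 6->2, 7->3, 16->8, 9->4, 12->6, 18->10, 1->1, 11->5, 17->9, 13->7
rank(y): 15->7, 13->6, 3->2, 12->5, 19->10, 1->1, 17->8, 18->9, 11->4, 6->3
Step 2: d_i = R_x(i) - R_y(i); compute d_i^2.
  (2-7)^2=25, (3-6)^2=9, (8-2)^2=36, (4-5)^2=1, (6-10)^2=16, (10-1)^2=81, (1-8)^2=49, (5-9)^2=16, (9-4)^2=25, (7-3)^2=16
sum(d^2) = 274.
Step 3: rho = 1 - 6*274 / (10*(10^2 - 1)) = 1 - 1644/990 = -0.660606.
Step 4: Under H0, t = rho * sqrt((n-2)/(1-rho^2)) = -2.4889 ~ t(8).
Step 5: Two-sided p-value from the t-distribution with 8 df = 0.037588.
Step 6: alpha = 0.1. reject H0.

rho = -0.6606, p = 0.037588, reject H0 at alpha = 0.1.


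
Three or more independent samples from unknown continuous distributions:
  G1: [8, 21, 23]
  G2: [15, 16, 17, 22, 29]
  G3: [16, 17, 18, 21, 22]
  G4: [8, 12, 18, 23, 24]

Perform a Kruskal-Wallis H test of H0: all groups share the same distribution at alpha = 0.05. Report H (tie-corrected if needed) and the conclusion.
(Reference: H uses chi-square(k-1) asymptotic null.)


Step 1: Combine all N = 18 observations and assign midranks.
sorted (value, group, rank): (8,G1,1.5), (8,G4,1.5), (12,G4,3), (15,G2,4), (16,G2,5.5), (16,G3,5.5), (17,G2,7.5), (17,G3,7.5), (18,G3,9.5), (18,G4,9.5), (21,G1,11.5), (21,G3,11.5), (22,G2,13.5), (22,G3,13.5), (23,G1,15.5), (23,G4,15.5), (24,G4,17), (29,G2,18)
Step 2: Sum ranks within each group.
R_1 = 28.5 (n_1 = 3)
R_2 = 48.5 (n_2 = 5)
R_3 = 47.5 (n_3 = 5)
R_4 = 46.5 (n_4 = 5)
Step 3: H = 12/(N(N+1)) * sum(R_i^2/n_i) - 3(N+1)
     = 12/(18*19) * (28.5^2/3 + 48.5^2/5 + 47.5^2/5 + 46.5^2/5) - 3*19
     = 0.035088 * 1624.9 - 57
     = 0.014035.
Step 4: Ties present; correction factor C = 1 - 42/(18^3 - 18) = 0.992776. Corrected H = 0.014035 / 0.992776 = 0.014137.
Step 5: Under H0, H ~ chi^2(3); p-value = 0.999555.
Step 6: alpha = 0.05. fail to reject H0.

H = 0.0141, df = 3, p = 0.999555, fail to reject H0.
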